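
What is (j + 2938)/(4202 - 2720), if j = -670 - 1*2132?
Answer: 68/741 ≈ 0.091768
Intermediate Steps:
j = -2802 (j = -670 - 2132 = -2802)
(j + 2938)/(4202 - 2720) = (-2802 + 2938)/(4202 - 2720) = 136/1482 = 136*(1/1482) = 68/741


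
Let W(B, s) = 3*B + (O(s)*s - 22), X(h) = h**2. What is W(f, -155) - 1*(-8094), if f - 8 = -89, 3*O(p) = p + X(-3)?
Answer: 46117/3 ≈ 15372.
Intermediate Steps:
O(p) = 3 + p/3 (O(p) = (p + (-3)**2)/3 = (p + 9)/3 = (9 + p)/3 = 3 + p/3)
f = -81 (f = 8 - 89 = -81)
W(B, s) = -22 + 3*B + s*(3 + s/3) (W(B, s) = 3*B + ((3 + s/3)*s - 22) = 3*B + (s*(3 + s/3) - 22) = 3*B + (-22 + s*(3 + s/3)) = -22 + 3*B + s*(3 + s/3))
W(f, -155) - 1*(-8094) = (-22 + 3*(-81) + (1/3)*(-155)*(9 - 155)) - 1*(-8094) = (-22 - 243 + (1/3)*(-155)*(-146)) + 8094 = (-22 - 243 + 22630/3) + 8094 = 21835/3 + 8094 = 46117/3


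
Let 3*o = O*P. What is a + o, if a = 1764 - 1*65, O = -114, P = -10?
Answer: 2079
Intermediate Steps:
a = 1699 (a = 1764 - 65 = 1699)
o = 380 (o = (-114*(-10))/3 = (⅓)*1140 = 380)
a + o = 1699 + 380 = 2079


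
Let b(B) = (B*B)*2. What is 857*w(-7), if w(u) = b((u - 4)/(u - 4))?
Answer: 1714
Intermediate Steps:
b(B) = 2*B**2 (b(B) = B**2*2 = 2*B**2)
w(u) = 2 (w(u) = 2*((u - 4)/(u - 4))**2 = 2*((-4 + u)/(-4 + u))**2 = 2*1**2 = 2*1 = 2)
857*w(-7) = 857*2 = 1714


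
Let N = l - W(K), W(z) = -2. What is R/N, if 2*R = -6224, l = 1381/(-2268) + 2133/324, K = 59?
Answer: -3529008/9043 ≈ -390.25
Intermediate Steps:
l = 6775/1134 (l = 1381*(-1/2268) + 2133*(1/324) = -1381/2268 + 79/12 = 6775/1134 ≈ 5.9744)
R = -3112 (R = (½)*(-6224) = -3112)
N = 9043/1134 (N = 6775/1134 - 1*(-2) = 6775/1134 + 2 = 9043/1134 ≈ 7.9744)
R/N = -3112/9043/1134 = -3112*1134/9043 = -3529008/9043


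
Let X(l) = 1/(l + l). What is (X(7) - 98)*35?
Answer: -6855/2 ≈ -3427.5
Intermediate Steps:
X(l) = 1/(2*l)
(X(7) - 98)*35 = ((½)/7 - 98)*35 = ((½)*(⅐) - 98)*35 = (1/14 - 98)*35 = -1371/14*35 = -6855/2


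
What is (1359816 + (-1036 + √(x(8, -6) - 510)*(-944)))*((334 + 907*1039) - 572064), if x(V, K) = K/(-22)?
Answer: 503622295540 - 1049660976*I*√6853/11 ≈ 5.0362e+11 - 7.8994e+9*I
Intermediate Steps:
x(V, K) = -K/22 (x(V, K) = K*(-1/22) = -K/22)
(1359816 + (-1036 + √(x(8, -6) - 510)*(-944)))*((334 + 907*1039) - 572064) = (1359816 + (-1036 + √(-1/22*(-6) - 510)*(-944)))*((334 + 907*1039) - 572064) = (1359816 + (-1036 + √(3/11 - 510)*(-944)))*((334 + 942373) - 572064) = (1359816 + (-1036 + √(-5607/11)*(-944)))*(942707 - 572064) = (1359816 + (-1036 + (3*I*√6853/11)*(-944)))*370643 = (1359816 + (-1036 - 2832*I*√6853/11))*370643 = (1358780 - 2832*I*√6853/11)*370643 = 503622295540 - 1049660976*I*√6853/11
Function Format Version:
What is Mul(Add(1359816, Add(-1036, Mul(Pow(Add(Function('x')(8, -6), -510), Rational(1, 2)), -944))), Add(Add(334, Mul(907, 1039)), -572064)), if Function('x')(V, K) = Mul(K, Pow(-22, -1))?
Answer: Add(503622295540, Mul(Rational(-1049660976, 11), I, Pow(6853, Rational(1, 2)))) ≈ Add(5.0362e+11, Mul(-7.8994e+9, I))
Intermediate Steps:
Function('x')(V, K) = Mul(Rational(-1, 22), K) (Function('x')(V, K) = Mul(K, Rational(-1, 22)) = Mul(Rational(-1, 22), K))
Mul(Add(1359816, Add(-1036, Mul(Pow(Add(Function('x')(8, -6), -510), Rational(1, 2)), -944))), Add(Add(334, Mul(907, 1039)), -572064)) = Mul(Add(1359816, Add(-1036, Mul(Pow(Add(Mul(Rational(-1, 22), -6), -510), Rational(1, 2)), -944))), Add(Add(334, Mul(907, 1039)), -572064)) = Mul(Add(1359816, Add(-1036, Mul(Pow(Add(Rational(3, 11), -510), Rational(1, 2)), -944))), Add(Add(334, 942373), -572064)) = Mul(Add(1359816, Add(-1036, Mul(Pow(Rational(-5607, 11), Rational(1, 2)), -944))), Add(942707, -572064)) = Mul(Add(1359816, Add(-1036, Mul(Mul(Rational(3, 11), I, Pow(6853, Rational(1, 2))), -944))), 370643) = Mul(Add(1359816, Add(-1036, Mul(Rational(-2832, 11), I, Pow(6853, Rational(1, 2))))), 370643) = Mul(Add(1358780, Mul(Rational(-2832, 11), I, Pow(6853, Rational(1, 2)))), 370643) = Add(503622295540, Mul(Rational(-1049660976, 11), I, Pow(6853, Rational(1, 2))))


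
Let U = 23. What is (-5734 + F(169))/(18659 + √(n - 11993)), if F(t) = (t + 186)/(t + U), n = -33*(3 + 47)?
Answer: -20535591607/66849009408 + 1100573*I*√13643/66849009408 ≈ -0.30719 + 0.001923*I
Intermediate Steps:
n = -1650 (n = -33*50 = -1650)
F(t) = (186 + t)/(23 + t) (F(t) = (t + 186)/(t + 23) = (186 + t)/(23 + t))
(-5734 + F(169))/(18659 + √(n - 11993)) = (-5734 + (186 + 169)/(23 + 169))/(18659 + √(-1650 - 11993)) = (-5734 + 355/192)/(18659 + √(-13643)) = (-5734 + (1/192)*355)/(18659 + I*√13643) = (-5734 + 355/192)/(18659 + I*√13643) = -1100573/(192*(18659 + I*√13643))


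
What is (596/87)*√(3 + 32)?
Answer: 596*√35/87 ≈ 40.529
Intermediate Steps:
(596/87)*√(3 + 32) = (596*(1/87))*√35 = 596*√35/87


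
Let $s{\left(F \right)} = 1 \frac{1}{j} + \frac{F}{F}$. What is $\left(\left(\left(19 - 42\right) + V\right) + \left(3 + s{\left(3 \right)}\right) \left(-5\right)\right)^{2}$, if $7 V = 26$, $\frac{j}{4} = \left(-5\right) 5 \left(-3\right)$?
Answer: $\frac{272481049}{176400} \approx 1544.7$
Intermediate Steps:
$j = 300$ ($j = 4 \left(-5\right) 5 \left(-3\right) = 4 \left(\left(-25\right) \left(-3\right)\right) = 4 \cdot 75 = 300$)
$V = \frac{26}{7}$ ($V = \frac{1}{7} \cdot 26 = \frac{26}{7} \approx 3.7143$)
$s{\left(F \right)} = \frac{301}{300}$ ($s{\left(F \right)} = 1 \cdot \frac{1}{300} + \frac{F}{F} = 1 \cdot \frac{1}{300} + 1 = \frac{1}{300} + 1 = \frac{301}{300}$)
$\left(\left(\left(19 - 42\right) + V\right) + \left(3 + s{\left(3 \right)}\right) \left(-5\right)\right)^{2} = \left(\left(\left(19 - 42\right) + \frac{26}{7}\right) + \left(3 + \frac{301}{300}\right) \left(-5\right)\right)^{2} = \left(\left(-23 + \frac{26}{7}\right) + \frac{1201}{300} \left(-5\right)\right)^{2} = \left(- \frac{135}{7} - \frac{1201}{60}\right)^{2} = \left(- \frac{16507}{420}\right)^{2} = \frac{272481049}{176400}$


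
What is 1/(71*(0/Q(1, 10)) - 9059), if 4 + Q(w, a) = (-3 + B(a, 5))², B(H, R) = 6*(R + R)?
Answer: -1/9059 ≈ -0.00011039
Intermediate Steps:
B(H, R) = 12*R (B(H, R) = 6*(2*R) = 12*R)
Q(w, a) = 3245 (Q(w, a) = -4 + (-3 + 12*5)² = -4 + (-3 + 60)² = -4 + 57² = -4 + 3249 = 3245)
1/(71*(0/Q(1, 10)) - 9059) = 1/(71*(0/3245) - 9059) = 1/(71*(0*(1/3245)) - 9059) = 1/(71*0 - 9059) = 1/(0 - 9059) = 1/(-9059) = -1/9059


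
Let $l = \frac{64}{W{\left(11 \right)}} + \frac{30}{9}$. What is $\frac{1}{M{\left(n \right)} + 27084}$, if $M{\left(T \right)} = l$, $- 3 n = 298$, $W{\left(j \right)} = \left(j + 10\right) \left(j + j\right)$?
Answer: $\frac{231}{6257206} \approx 3.6917 \cdot 10^{-5}$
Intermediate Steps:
$W{\left(j \right)} = 2 j \left(10 + j\right)$ ($W{\left(j \right)} = \left(10 + j\right) 2 j = 2 j \left(10 + j\right)$)
$n = - \frac{298}{3}$ ($n = \left(- \frac{1}{3}\right) 298 = - \frac{298}{3} \approx -99.333$)
$l = \frac{802}{231}$ ($l = \frac{64}{2 \cdot 11 \left(10 + 11\right)} + \frac{30}{9} = \frac{64}{2 \cdot 11 \cdot 21} + 30 \cdot \frac{1}{9} = \frac{64}{462} + \frac{10}{3} = 64 \cdot \frac{1}{462} + \frac{10}{3} = \frac{32}{231} + \frac{10}{3} = \frac{802}{231} \approx 3.4719$)
$M{\left(T \right)} = \frac{802}{231}$
$\frac{1}{M{\left(n \right)} + 27084} = \frac{1}{\frac{802}{231} + 27084} = \frac{1}{\frac{6257206}{231}} = \frac{231}{6257206}$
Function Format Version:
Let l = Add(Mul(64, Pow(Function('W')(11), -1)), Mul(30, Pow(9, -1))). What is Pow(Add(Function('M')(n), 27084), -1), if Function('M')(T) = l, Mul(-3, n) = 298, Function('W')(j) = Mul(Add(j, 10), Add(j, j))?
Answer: Rational(231, 6257206) ≈ 3.6917e-5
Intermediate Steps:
Function('W')(j) = Mul(2, j, Add(10, j)) (Function('W')(j) = Mul(Add(10, j), Mul(2, j)) = Mul(2, j, Add(10, j)))
n = Rational(-298, 3) (n = Mul(Rational(-1, 3), 298) = Rational(-298, 3) ≈ -99.333)
l = Rational(802, 231) (l = Add(Mul(64, Pow(Mul(2, 11, Add(10, 11)), -1)), Mul(30, Pow(9, -1))) = Add(Mul(64, Pow(Mul(2, 11, 21), -1)), Mul(30, Rational(1, 9))) = Add(Mul(64, Pow(462, -1)), Rational(10, 3)) = Add(Mul(64, Rational(1, 462)), Rational(10, 3)) = Add(Rational(32, 231), Rational(10, 3)) = Rational(802, 231) ≈ 3.4719)
Function('M')(T) = Rational(802, 231)
Pow(Add(Function('M')(n), 27084), -1) = Pow(Add(Rational(802, 231), 27084), -1) = Pow(Rational(6257206, 231), -1) = Rational(231, 6257206)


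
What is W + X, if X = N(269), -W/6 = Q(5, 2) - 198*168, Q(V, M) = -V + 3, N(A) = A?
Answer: 199865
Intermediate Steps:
Q(V, M) = 3 - V
W = 199596 (W = -6*((3 - 1*5) - 198*168) = -6*((3 - 5) - 33264) = -6*(-2 - 33264) = -6*(-33266) = 199596)
X = 269
W + X = 199596 + 269 = 199865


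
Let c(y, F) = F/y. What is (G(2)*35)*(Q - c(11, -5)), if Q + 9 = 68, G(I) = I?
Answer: 45780/11 ≈ 4161.8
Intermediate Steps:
Q = 59 (Q = -9 + 68 = 59)
(G(2)*35)*(Q - c(11, -5)) = (2*35)*(59 - (-5)/11) = 70*(59 - (-5)/11) = 70*(59 - 1*(-5/11)) = 70*(59 + 5/11) = 70*(654/11) = 45780/11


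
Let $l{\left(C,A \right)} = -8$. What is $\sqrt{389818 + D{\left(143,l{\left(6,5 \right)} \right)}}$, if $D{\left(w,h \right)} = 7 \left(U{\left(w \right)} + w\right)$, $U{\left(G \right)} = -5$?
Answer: $8 \sqrt{6106} \approx 625.13$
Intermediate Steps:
$D{\left(w,h \right)} = -35 + 7 w$ ($D{\left(w,h \right)} = 7 \left(-5 + w\right) = -35 + 7 w$)
$\sqrt{389818 + D{\left(143,l{\left(6,5 \right)} \right)}} = \sqrt{389818 + \left(-35 + 7 \cdot 143\right)} = \sqrt{389818 + \left(-35 + 1001\right)} = \sqrt{389818 + 966} = \sqrt{390784} = 8 \sqrt{6106}$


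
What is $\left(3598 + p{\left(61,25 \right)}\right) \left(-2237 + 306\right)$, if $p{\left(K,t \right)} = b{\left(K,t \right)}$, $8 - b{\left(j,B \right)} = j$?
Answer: $-6845395$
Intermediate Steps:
$b{\left(j,B \right)} = 8 - j$
$p{\left(K,t \right)} = 8 - K$
$\left(3598 + p{\left(61,25 \right)}\right) \left(-2237 + 306\right) = \left(3598 + \left(8 - 61\right)\right) \left(-2237 + 306\right) = \left(3598 + \left(8 - 61\right)\right) \left(-1931\right) = \left(3598 - 53\right) \left(-1931\right) = 3545 \left(-1931\right) = -6845395$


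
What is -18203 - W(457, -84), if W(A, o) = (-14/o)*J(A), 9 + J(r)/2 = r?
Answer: -55057/3 ≈ -18352.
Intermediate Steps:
J(r) = -18 + 2*r
W(A, o) = -14*(-18 + 2*A)/o (W(A, o) = (-14/o)*(-18 + 2*A) = -14*(-18 + 2*A)/o)
-18203 - W(457, -84) = -18203 - 28*(9 - 1*457)/(-84) = -18203 - 28*(-1)*(9 - 457)/84 = -18203 - 28*(-1)*(-448)/84 = -18203 - 1*448/3 = -18203 - 448/3 = -55057/3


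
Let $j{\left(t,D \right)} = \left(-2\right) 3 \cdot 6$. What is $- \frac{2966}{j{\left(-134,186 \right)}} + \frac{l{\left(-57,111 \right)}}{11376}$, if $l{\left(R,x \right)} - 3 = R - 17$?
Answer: $\frac{312395}{3792} \approx 82.383$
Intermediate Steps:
$l{\left(R,x \right)} = -14 + R$ ($l{\left(R,x \right)} = 3 + \left(R - 17\right) = 3 + \left(-17 + R\right) = -14 + R$)
$j{\left(t,D \right)} = -36$ ($j{\left(t,D \right)} = \left(-6\right) 6 = -36$)
$- \frac{2966}{j{\left(-134,186 \right)}} + \frac{l{\left(-57,111 \right)}}{11376} = - \frac{2966}{-36} + \frac{-14 - 57}{11376} = \left(-2966\right) \left(- \frac{1}{36}\right) - \frac{71}{11376} = \frac{1483}{18} - \frac{71}{11376} = \frac{312395}{3792}$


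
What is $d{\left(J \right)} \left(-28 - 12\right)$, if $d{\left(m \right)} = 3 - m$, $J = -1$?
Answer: $-160$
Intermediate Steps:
$d{\left(J \right)} \left(-28 - 12\right) = \left(3 - -1\right) \left(-28 - 12\right) = \left(3 + 1\right) \left(-40\right) = 4 \left(-40\right) = -160$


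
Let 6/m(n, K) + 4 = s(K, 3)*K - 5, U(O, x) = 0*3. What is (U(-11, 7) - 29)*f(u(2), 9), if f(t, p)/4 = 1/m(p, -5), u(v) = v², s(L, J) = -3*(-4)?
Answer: 1334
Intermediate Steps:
s(L, J) = 12
U(O, x) = 0
m(n, K) = 6/(-9 + 12*K) (m(n, K) = 6/(-4 + (12*K - 5)) = 6/(-4 + (-5 + 12*K)) = 6/(-9 + 12*K))
f(t, p) = -46 (f(t, p) = 4/((2/(-3 + 4*(-5)))) = 4/((2/(-3 - 20))) = 4/((2/(-23))) = 4/((2*(-1/23))) = 4/(-2/23) = 4*(-23/2) = -46)
(U(-11, 7) - 29)*f(u(2), 9) = (0 - 29)*(-46) = -29*(-46) = 1334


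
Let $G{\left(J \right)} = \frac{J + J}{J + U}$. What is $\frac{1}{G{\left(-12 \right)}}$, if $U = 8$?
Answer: $\frac{1}{6} \approx 0.16667$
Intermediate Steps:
$G{\left(J \right)} = \frac{2 J}{8 + J}$ ($G{\left(J \right)} = \frac{J + J}{J + 8} = \frac{2 J}{8 + J}$)
$\frac{1}{G{\left(-12 \right)}} = \frac{1}{2 \left(-12\right) \frac{1}{8 - 12}} = \frac{1}{2 \left(-12\right) \frac{1}{-4}} = \frac{1}{2 \left(-12\right) \left(- \frac{1}{4}\right)} = \frac{1}{6}$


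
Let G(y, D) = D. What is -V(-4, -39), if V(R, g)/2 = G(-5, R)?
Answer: 8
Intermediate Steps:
V(R, g) = 2*R
-V(-4, -39) = -2*(-4) = -1*(-8) = 8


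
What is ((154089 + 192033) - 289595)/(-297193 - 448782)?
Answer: -56527/745975 ≈ -0.075776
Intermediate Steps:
((154089 + 192033) - 289595)/(-297193 - 448782) = (346122 - 289595)/(-745975) = 56527*(-1/745975) = -56527/745975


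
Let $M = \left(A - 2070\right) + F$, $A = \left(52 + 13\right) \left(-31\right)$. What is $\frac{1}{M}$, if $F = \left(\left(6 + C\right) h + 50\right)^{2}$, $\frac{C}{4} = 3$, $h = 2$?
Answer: $\frac{1}{3311} \approx 0.00030202$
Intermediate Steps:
$C = 12$ ($C = 4 \cdot 3 = 12$)
$A = -2015$ ($A = 65 \left(-31\right) = -2015$)
$F = 7396$ ($F = \left(\left(6 + 12\right) 2 + 50\right)^{2} = \left(18 \cdot 2 + 50\right)^{2} = \left(36 + 50\right)^{2} = 86^{2} = 7396$)
$M = 3311$ ($M = \left(-2015 - 2070\right) + 7396 = -4085 + 7396 = 3311$)
$\frac{1}{M} = \frac{1}{3311}$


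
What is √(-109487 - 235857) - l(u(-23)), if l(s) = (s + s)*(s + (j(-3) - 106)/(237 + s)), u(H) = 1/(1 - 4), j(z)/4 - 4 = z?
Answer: -1628/3195 + 16*I*√1349 ≈ -0.50955 + 587.66*I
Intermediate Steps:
j(z) = 16 + 4*z
u(H) = -⅓ (u(H) = 1/(-3) = -⅓)
l(s) = 2*s*(s - 102/(237 + s)) (l(s) = (s + s)*(s + ((16 + 4*(-3)) - 106)/(237 + s)) = (2*s)*(s + ((16 - 12) - 106)/(237 + s)) = (2*s)*(s + (4 - 106)/(237 + s)) = (2*s)*(s - 102/(237 + s)) = 2*s*(s - 102/(237 + s)))
√(-109487 - 235857) - l(u(-23)) = √(-109487 - 235857) - 2*(-1)*(-102 + (-⅓)² + 237*(-⅓))/(3*(237 - ⅓)) = √(-345344) - 2*(-1)*(-102 + ⅑ - 79)/(3*710/3) = 16*I*√1349 - 2*(-1)*3*(-1628)/(3*710*9) = 16*I*√1349 - 1*1628/3195 = 16*I*√1349 - 1628/3195 = -1628/3195 + 16*I*√1349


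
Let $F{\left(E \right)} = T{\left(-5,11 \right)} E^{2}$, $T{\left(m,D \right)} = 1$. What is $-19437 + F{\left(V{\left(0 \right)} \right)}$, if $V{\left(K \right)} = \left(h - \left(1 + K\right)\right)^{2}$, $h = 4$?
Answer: $-19356$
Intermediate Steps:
$V{\left(K \right)} = \left(3 - K\right)^{2}$ ($V{\left(K \right)} = \left(4 - \left(1 + K\right)\right)^{2} = \left(3 - K\right)^{2}$)
$F{\left(E \right)} = E^{2}$ ($F{\left(E \right)} = 1 E^{2} = E^{2}$)
$-19437 + F{\left(V{\left(0 \right)} \right)} = -19437 + \left(\left(-3 + 0\right)^{2}\right)^{2} = -19437 + \left(\left(-3\right)^{2}\right)^{2} = -19437 + 9^{2} = -19437 + 81 = -19356$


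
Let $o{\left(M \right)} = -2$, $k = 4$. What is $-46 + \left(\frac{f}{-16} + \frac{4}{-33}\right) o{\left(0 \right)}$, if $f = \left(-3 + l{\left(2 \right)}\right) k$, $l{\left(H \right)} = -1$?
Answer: $- \frac{1576}{33} \approx -47.758$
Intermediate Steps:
$f = -16$ ($f = \left(-3 - 1\right) 4 = \left(-4\right) 4 = -16$)
$-46 + \left(\frac{f}{-16} + \frac{4}{-33}\right) o{\left(0 \right)} = -46 + \left(- \frac{16}{-16} + \frac{4}{-33}\right) \left(-2\right) = -46 + \left(\left(-16\right) \left(- \frac{1}{16}\right) + 4 \left(- \frac{1}{33}\right)\right) \left(-2\right) = -46 + \left(1 - \frac{4}{33}\right) \left(-2\right) = -46 + \frac{29}{33} \left(-2\right) = -46 - \frac{58}{33} = - \frac{1576}{33}$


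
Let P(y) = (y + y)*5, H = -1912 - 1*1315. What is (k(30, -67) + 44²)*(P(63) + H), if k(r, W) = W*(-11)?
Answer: -6941781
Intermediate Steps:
k(r, W) = -11*W
H = -3227 (H = -1912 - 1315 = -3227)
P(y) = 10*y (P(y) = (2*y)*5 = 10*y)
(k(30, -67) + 44²)*(P(63) + H) = (-11*(-67) + 44²)*(10*63 - 3227) = (737 + 1936)*(630 - 3227) = 2673*(-2597) = -6941781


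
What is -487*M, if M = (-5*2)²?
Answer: -48700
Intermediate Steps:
M = 100 (M = (-10)² = 100)
-487*M = -487*100 = -48700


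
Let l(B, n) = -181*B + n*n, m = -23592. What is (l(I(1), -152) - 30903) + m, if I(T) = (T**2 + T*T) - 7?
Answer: -30486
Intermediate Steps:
I(T) = -7 + 2*T**2 (I(T) = (T**2 + T**2) - 7 = 2*T**2 - 7 = -7 + 2*T**2)
l(B, n) = n**2 - 181*B (l(B, n) = -181*B + n**2 = n**2 - 181*B)
(l(I(1), -152) - 30903) + m = (((-152)**2 - 181*(-7 + 2*1**2)) - 30903) - 23592 = ((23104 - 181*(-7 + 2*1)) - 30903) - 23592 = ((23104 - 181*(-7 + 2)) - 30903) - 23592 = ((23104 - 181*(-5)) - 30903) - 23592 = ((23104 + 905) - 30903) - 23592 = (24009 - 30903) - 23592 = -6894 - 23592 = -30486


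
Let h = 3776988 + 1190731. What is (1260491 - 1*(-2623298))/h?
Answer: 3883789/4967719 ≈ 0.78181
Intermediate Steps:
h = 4967719
(1260491 - 1*(-2623298))/h = (1260491 - 1*(-2623298))/4967719 = (1260491 + 2623298)*(1/4967719) = 3883789*(1/4967719) = 3883789/4967719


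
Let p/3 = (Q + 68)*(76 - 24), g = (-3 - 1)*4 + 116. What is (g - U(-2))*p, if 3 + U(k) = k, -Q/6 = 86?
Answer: -7338240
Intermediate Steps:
Q = -516 (Q = -6*86 = -516)
U(k) = -3 + k
g = 100 (g = -4*4 + 116 = -16 + 116 = 100)
p = -69888 (p = 3*((-516 + 68)*(76 - 24)) = 3*(-448*52) = 3*(-23296) = -69888)
(g - U(-2))*p = (100 - (-3 - 2))*(-69888) = (100 - 1*(-5))*(-69888) = (100 + 5)*(-69888) = 105*(-69888) = -7338240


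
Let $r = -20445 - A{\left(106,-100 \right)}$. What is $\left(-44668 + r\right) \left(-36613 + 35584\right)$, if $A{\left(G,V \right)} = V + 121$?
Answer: $67022886$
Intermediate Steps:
$A{\left(G,V \right)} = 121 + V$
$r = -20466$ ($r = -20445 - \left(121 - 100\right) = -20445 - 21 = -20466$)
$\left(-44668 + r\right) \left(-36613 + 35584\right) = \left(-44668 - 20466\right) \left(-36613 + 35584\right) = \left(-65134\right) \left(-1029\right) = 67022886$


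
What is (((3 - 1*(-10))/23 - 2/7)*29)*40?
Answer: 52200/161 ≈ 324.22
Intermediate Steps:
(((3 - 1*(-10))/23 - 2/7)*29)*40 = (((3 + 10)*(1/23) - 2*1/7)*29)*40 = ((13*(1/23) - 2/7)*29)*40 = ((13/23 - 2/7)*29)*40 = ((45/161)*29)*40 = (1305/161)*40 = 52200/161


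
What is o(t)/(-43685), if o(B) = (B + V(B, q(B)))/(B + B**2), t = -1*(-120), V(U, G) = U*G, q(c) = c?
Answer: -1/43685 ≈ -2.2891e-5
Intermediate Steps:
V(U, G) = G*U
t = 120
o(B) = 1 (o(B) = (B + B*B)/(B + B**2) = (B + B**2)/(B + B**2) = 1)
o(t)/(-43685) = 1/(-43685) = 1*(-1/43685) = -1/43685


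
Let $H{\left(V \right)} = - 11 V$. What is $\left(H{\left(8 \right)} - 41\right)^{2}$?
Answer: $16641$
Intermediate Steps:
$\left(H{\left(8 \right)} - 41\right)^{2} = \left(\left(-11\right) 8 - 41\right)^{2} = \left(-88 - 41\right)^{2} = \left(-129\right)^{2} = 16641$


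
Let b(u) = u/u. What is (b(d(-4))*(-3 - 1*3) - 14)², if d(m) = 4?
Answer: 400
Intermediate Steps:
b(u) = 1
(b(d(-4))*(-3 - 1*3) - 14)² = (1*(-3 - 1*3) - 14)² = (1*(-3 - 3) - 14)² = (1*(-6) - 14)² = (-6 - 14)² = (-20)² = 400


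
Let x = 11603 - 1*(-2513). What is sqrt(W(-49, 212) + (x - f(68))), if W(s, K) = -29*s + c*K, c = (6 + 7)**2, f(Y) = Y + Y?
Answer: sqrt(51229) ≈ 226.34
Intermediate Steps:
f(Y) = 2*Y
c = 169 (c = 13**2 = 169)
x = 14116 (x = 11603 + 2513 = 14116)
W(s, K) = -29*s + 169*K
sqrt(W(-49, 212) + (x - f(68))) = sqrt((-29*(-49) + 169*212) + (14116 - 2*68)) = sqrt((1421 + 35828) + (14116 - 1*136)) = sqrt(37249 + (14116 - 136)) = sqrt(37249 + 13980) = sqrt(51229)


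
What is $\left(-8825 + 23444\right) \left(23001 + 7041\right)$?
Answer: $439183998$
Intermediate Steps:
$\left(-8825 + 23444\right) \left(23001 + 7041\right) = 14619 \cdot 30042 = 439183998$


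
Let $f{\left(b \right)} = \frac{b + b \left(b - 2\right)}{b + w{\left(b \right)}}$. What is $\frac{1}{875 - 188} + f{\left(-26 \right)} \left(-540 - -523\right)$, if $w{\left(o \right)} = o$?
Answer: $\frac{315335}{1374} \approx 229.5$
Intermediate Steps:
$f{\left(b \right)} = \frac{b + b \left(-2 + b\right)}{2 b}$ ($f{\left(b \right)} = \frac{b + b \left(b - 2\right)}{b + b} = \frac{b + b \left(-2 + b\right)}{2 b}$)
$\frac{1}{875 - 188} + f{\left(-26 \right)} \left(-540 - -523\right) = \frac{1}{875 - 188} + \left(- \frac{1}{2} + \frac{1}{2} \left(-26\right)\right) \left(-540 - -523\right) = \frac{1}{687} + \left(- \frac{1}{2} - 13\right) \left(-540 + 523\right) = \frac{1}{687} - - \frac{459}{2} = \frac{1}{687} + \frac{459}{2} = \frac{315335}{1374}$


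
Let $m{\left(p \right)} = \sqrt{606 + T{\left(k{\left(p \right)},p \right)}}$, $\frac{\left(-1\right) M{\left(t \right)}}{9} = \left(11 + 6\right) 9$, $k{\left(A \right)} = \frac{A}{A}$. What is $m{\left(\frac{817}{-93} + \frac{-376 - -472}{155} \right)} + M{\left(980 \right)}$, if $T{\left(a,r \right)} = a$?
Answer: $-1377 + \sqrt{607} \approx -1352.4$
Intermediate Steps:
$k{\left(A \right)} = 1$
$M{\left(t \right)} = -1377$ ($M{\left(t \right)} = - 9 \left(11 + 6\right) 9 = - 9 \cdot 17 \cdot 9 = \left(-9\right) 153 = -1377$)
$m{\left(p \right)} = \sqrt{607}$ ($m{\left(p \right)} = \sqrt{606 + 1} = \sqrt{607}$)
$m{\left(\frac{817}{-93} + \frac{-376 - -472}{155} \right)} + M{\left(980 \right)} = \sqrt{607} - 1377 = -1377 + \sqrt{607}$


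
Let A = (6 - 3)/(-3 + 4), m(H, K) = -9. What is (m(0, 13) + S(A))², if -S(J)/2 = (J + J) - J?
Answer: 225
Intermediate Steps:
A = 3 (A = 3/1 = 3*1 = 3)
S(J) = -2*J (S(J) = -2*((J + J) - J) = -2*(2*J - J) = -2*J)
(m(0, 13) + S(A))² = (-9 - 2*3)² = (-9 - 6)² = (-15)² = 225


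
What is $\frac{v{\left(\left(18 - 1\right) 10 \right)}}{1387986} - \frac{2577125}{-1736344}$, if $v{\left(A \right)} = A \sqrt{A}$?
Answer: $\frac{2577125}{1736344} + \frac{85 \sqrt{170}}{693993} \approx 1.4858$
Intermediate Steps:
$v{\left(A \right)} = A^{\frac{3}{2}}$
$\frac{v{\left(\left(18 - 1\right) 10 \right)}}{1387986} - \frac{2577125}{-1736344} = \frac{\left(\left(18 - 1\right) 10\right)^{\frac{3}{2}}}{1387986} - \frac{2577125}{-1736344} = \left(17 \cdot 10\right)^{\frac{3}{2}} \cdot \frac{1}{1387986} - - \frac{2577125}{1736344} = 170^{\frac{3}{2}} \cdot \frac{1}{1387986} + \frac{2577125}{1736344} = 170 \sqrt{170} \cdot \frac{1}{1387986} + \frac{2577125}{1736344} = \frac{85 \sqrt{170}}{693993} + \frac{2577125}{1736344} = \frac{2577125}{1736344} + \frac{85 \sqrt{170}}{693993}$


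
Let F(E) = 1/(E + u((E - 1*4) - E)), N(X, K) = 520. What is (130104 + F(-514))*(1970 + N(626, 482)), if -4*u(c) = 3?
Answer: 667031488680/2059 ≈ 3.2396e+8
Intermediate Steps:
u(c) = -3/4 (u(c) = -1/4*3 = -3/4)
F(E) = 1/(-3/4 + E) (F(E) = 1/(E - 3/4) = 1/(-3/4 + E))
(130104 + F(-514))*(1970 + N(626, 482)) = (130104 + 4/(-3 + 4*(-514)))*(1970 + 520) = (130104 + 4/(-3 - 2056))*2490 = (130104 + 4/(-2059))*2490 = (130104 + 4*(-1/2059))*2490 = (130104 - 4/2059)*2490 = (267884132/2059)*2490 = 667031488680/2059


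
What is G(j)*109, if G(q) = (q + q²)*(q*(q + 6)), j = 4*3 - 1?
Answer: 2690556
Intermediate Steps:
j = 11 (j = 12 - 1 = 11)
G(q) = q*(6 + q)*(q + q²) (G(q) = (q + q²)*(q*(6 + q)) = q*(6 + q)*(q + q²))
G(j)*109 = (11²*(6 + 11² + 7*11))*109 = (121*(6 + 121 + 77))*109 = (121*204)*109 = 24684*109 = 2690556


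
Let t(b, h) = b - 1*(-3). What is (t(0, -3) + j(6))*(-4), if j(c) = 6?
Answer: -36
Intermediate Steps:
t(b, h) = 3 + b (t(b, h) = b + 3 = 3 + b)
(t(0, -3) + j(6))*(-4) = ((3 + 0) + 6)*(-4) = (3 + 6)*(-4) = 9*(-4) = -36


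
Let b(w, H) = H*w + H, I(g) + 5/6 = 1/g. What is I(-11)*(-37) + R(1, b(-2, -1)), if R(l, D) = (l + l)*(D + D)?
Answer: 2521/66 ≈ 38.197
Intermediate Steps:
I(g) = -5/6 + 1/g
b(w, H) = H + H*w
R(l, D) = 4*D*l (R(l, D) = (2*l)*(2*D) = 4*D*l)
I(-11)*(-37) + R(1, b(-2, -1)) = (-5/6 + 1/(-11))*(-37) + 4*(-(1 - 2))*1 = (-5/6 - 1/11)*(-37) + 4*(-1*(-1))*1 = -61/66*(-37) + 4*1*1 = 2257/66 + 4 = 2521/66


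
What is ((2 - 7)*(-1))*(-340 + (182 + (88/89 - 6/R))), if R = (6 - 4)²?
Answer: -141075/178 ≈ -792.56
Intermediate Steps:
R = 4 (R = 2² = 4)
((2 - 7)*(-1))*(-340 + (182 + (88/89 - 6/R))) = ((2 - 7)*(-1))*(-340 + (182 + (88/89 - 6/4))) = (-5*(-1))*(-340 + (182 + (88*(1/89) - 6*¼))) = 5*(-340 + (182 + (88/89 - 3/2))) = 5*(-340 + (182 - 91/178)) = 5*(-340 + 32305/178) = 5*(-28215/178) = -141075/178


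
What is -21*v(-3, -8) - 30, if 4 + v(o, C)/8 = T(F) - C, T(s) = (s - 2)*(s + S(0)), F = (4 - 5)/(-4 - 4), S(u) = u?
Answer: -5301/8 ≈ -662.63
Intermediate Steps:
F = 1/8 (F = -1/(-8) = -1*(-1/8) = 1/8 ≈ 0.12500)
T(s) = s*(-2 + s) (T(s) = (s - 2)*(s + 0) = (-2 + s)*s = s*(-2 + s))
v(o, C) = -271/8 - 8*C (v(o, C) = -32 + 8*((-2 + 1/8)/8 - C) = -32 + 8*((1/8)*(-15/8) - C) = -32 + 8*(-15/64 - C) = -32 + (-15/8 - 8*C) = -271/8 - 8*C)
-21*v(-3, -8) - 30 = -21*(-271/8 - 8*(-8)) - 30 = -21*(-271/8 + 64) - 30 = -21*241/8 - 30 = -5061/8 - 30 = -5301/8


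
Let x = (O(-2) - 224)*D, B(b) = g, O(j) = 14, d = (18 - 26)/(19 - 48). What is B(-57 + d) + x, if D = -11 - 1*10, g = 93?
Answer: 4503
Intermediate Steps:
d = 8/29 (d = -8/(-29) = -8*(-1/29) = 8/29 ≈ 0.27586)
B(b) = 93
D = -21 (D = -11 - 10 = -21)
x = 4410 (x = (14 - 224)*(-21) = -210*(-21) = 4410)
B(-57 + d) + x = 93 + 4410 = 4503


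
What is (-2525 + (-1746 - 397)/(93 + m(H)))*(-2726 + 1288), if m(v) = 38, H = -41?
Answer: 478736084/131 ≈ 3.6545e+6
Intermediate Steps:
(-2525 + (-1746 - 397)/(93 + m(H)))*(-2726 + 1288) = (-2525 + (-1746 - 397)/(93 + 38))*(-2726 + 1288) = (-2525 - 2143/131)*(-1438) = -332918/131*(-1438) = 478736084/131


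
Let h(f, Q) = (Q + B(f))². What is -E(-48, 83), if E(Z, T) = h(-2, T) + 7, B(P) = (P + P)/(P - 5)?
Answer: -342568/49 ≈ -6991.2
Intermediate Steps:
B(P) = 2*P/(-5 + P) (B(P) = (2*P)/(-5 + P) = 2*P/(-5 + P))
h(f, Q) = (Q + 2*f/(-5 + f))²
E(Z, T) = 7 + (-4 - 7*T)²/49 (E(Z, T) = (2*(-2) + T*(-5 - 2))²/(-5 - 2)² + 7 = (-4 + T*(-7))²/(-7)² + 7 = (-4 - 7*T)²/49 + 7 = 7 + (-4 - 7*T)²/49)
-E(-48, 83) = -(7 + (4 + 7*83)²/49) = -(7 + (4 + 581)²/49) = -(7 + (1/49)*585²) = -(7 + (1/49)*342225) = -(7 + 342225/49) = -1*342568/49 = -342568/49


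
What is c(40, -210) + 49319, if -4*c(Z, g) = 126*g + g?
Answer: 111973/2 ≈ 55987.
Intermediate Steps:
c(Z, g) = -127*g/4 (c(Z, g) = -(126*g + g)/4 = -127*g/4)
c(40, -210) + 49319 = -127/4*(-210) + 49319 = 13335/2 + 49319 = 111973/2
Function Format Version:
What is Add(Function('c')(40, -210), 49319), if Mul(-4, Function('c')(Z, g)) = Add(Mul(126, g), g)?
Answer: Rational(111973, 2) ≈ 55987.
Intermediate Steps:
Function('c')(Z, g) = Mul(Rational(-127, 4), g) (Function('c')(Z, g) = Mul(Rational(-1, 4), Add(Mul(126, g), g)) = Mul(Rational(-1, 4), Mul(127, g)) = Mul(Rational(-127, 4), g))
Add(Function('c')(40, -210), 49319) = Add(Mul(Rational(-127, 4), -210), 49319) = Add(Rational(13335, 2), 49319) = Rational(111973, 2)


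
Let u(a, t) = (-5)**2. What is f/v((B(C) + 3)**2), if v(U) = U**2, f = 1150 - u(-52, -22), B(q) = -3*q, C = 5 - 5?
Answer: 125/9 ≈ 13.889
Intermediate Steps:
C = 0
u(a, t) = 25
f = 1125 (f = 1150 - 1*25 = 1150 - 25 = 1125)
f/v((B(C) + 3)**2) = 1125/(((-3*0 + 3)**2)**2) = 1125/(((0 + 3)**2)**2) = 1125/((3**2)**2) = 1125/(9**2) = 1125/81 = 1125*(1/81) = 125/9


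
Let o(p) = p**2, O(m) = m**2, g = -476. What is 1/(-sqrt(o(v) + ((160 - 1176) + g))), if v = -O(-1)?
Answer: I*sqrt(1491)/1491 ≈ 0.025898*I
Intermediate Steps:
v = -1 (v = -1*(-1)**2 = -1*1 = -1)
1/(-sqrt(o(v) + ((160 - 1176) + g))) = 1/(-sqrt((-1)**2 + ((160 - 1176) - 476))) = 1/(-sqrt(1 + (-1016 - 476))) = 1/(-sqrt(1 - 1492)) = 1/(-sqrt(-1491)) = 1/(-I*sqrt(1491)) = I*sqrt(1491)/1491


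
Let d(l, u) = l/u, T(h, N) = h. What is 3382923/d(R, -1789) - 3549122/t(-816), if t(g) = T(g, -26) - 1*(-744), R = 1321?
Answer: -215529577811/47556 ≈ -4.5321e+6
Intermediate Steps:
t(g) = 744 + g (t(g) = g - 1*(-744) = g + 744 = 744 + g)
3382923/d(R, -1789) - 3549122/t(-816) = 3382923/((1321/(-1789))) - 3549122/(744 - 816) = 3382923/((1321*(-1/1789))) - 3549122/(-72) = 3382923/(-1321/1789) - 3549122*(-1/72) = 3382923*(-1789/1321) + 1774561/36 = -6052049247/1321 + 1774561/36 = -215529577811/47556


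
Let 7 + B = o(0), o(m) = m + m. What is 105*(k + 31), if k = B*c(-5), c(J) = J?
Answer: 6930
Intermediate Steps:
o(m) = 2*m
B = -7 (B = -7 + 2*0 = -7 + 0 = -7)
k = 35 (k = -7*(-5) = 35)
105*(k + 31) = 105*(35 + 31) = 105*66 = 6930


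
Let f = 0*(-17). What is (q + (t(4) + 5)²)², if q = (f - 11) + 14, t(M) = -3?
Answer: 49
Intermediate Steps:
f = 0
q = 3 (q = (0 - 11) + 14 = -11 + 14 = 3)
(q + (t(4) + 5)²)² = (3 + (-3 + 5)²)² = (3 + 2²)² = (3 + 4)² = 7² = 49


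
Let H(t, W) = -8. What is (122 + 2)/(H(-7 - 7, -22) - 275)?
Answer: -124/283 ≈ -0.43816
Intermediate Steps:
(122 + 2)/(H(-7 - 7, -22) - 275) = (122 + 2)/(-8 - 275) = 124/(-283) = 124*(-1/283) = -124/283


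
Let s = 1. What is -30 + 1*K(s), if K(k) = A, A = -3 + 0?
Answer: -33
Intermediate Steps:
A = -3
K(k) = -3
-30 + 1*K(s) = -30 + 1*(-3) = -30 - 3 = -33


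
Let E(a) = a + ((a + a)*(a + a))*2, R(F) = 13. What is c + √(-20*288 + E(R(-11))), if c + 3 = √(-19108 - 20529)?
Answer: -3 + I*√4395 + I*√39637 ≈ -3.0 + 265.39*I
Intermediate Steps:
E(a) = a + 8*a² (E(a) = a + ((2*a)*(2*a))*2 = a + (4*a²)*2 = a + 8*a²)
c = -3 + I*√39637 (c = -3 + √(-19108 - 20529) = -3 + √(-39637) = -3 + I*√39637 ≈ -3.0 + 199.09*I)
c + √(-20*288 + E(R(-11))) = (-3 + I*√39637) + √(-20*288 + 13*(1 + 8*13)) = (-3 + I*√39637) + √(-5760 + 13*(1 + 104)) = (-3 + I*√39637) + √(-5760 + 13*105) = (-3 + I*√39637) + √(-5760 + 1365) = (-3 + I*√39637) + √(-4395) = (-3 + I*√39637) + I*√4395 = -3 + I*√4395 + I*√39637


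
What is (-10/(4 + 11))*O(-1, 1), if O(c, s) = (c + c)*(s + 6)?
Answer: 28/3 ≈ 9.3333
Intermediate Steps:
O(c, s) = 2*c*(6 + s) (O(c, s) = (2*c)*(6 + s) = 2*c*(6 + s))
(-10/(4 + 11))*O(-1, 1) = (-10/(4 + 11))*(2*(-1)*(6 + 1)) = (-10/15)*(2*(-1)*7) = ((1/15)*(-10))*(-14) = -⅔*(-14) = 28/3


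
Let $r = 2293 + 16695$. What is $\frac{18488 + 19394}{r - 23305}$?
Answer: $- \frac{37882}{4317} \approx -8.7751$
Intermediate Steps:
$r = 18988$
$\frac{18488 + 19394}{r - 23305} = \frac{18488 + 19394}{18988 - 23305} = \frac{37882}{-4317} = 37882 \left(- \frac{1}{4317}\right) = - \frac{37882}{4317}$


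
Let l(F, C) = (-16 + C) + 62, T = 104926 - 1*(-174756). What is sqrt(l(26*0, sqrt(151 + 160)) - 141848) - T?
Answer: -279682 + I*sqrt(141802 - sqrt(311)) ≈ -2.7968e+5 + 376.54*I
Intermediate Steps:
T = 279682 (T = 104926 + 174756 = 279682)
l(F, C) = 46 + C
sqrt(l(26*0, sqrt(151 + 160)) - 141848) - T = sqrt((46 + sqrt(151 + 160)) - 141848) - 1*279682 = sqrt((46 + sqrt(311)) - 141848) - 279682 = sqrt(-141802 + sqrt(311)) - 279682 = -279682 + sqrt(-141802 + sqrt(311))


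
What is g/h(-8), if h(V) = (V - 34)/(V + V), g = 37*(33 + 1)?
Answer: 10064/21 ≈ 479.24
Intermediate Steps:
g = 1258 (g = 37*34 = 1258)
h(V) = (-34 + V)/(2*V) (h(V) = (-34 + V)/((2*V)) = (-34 + V)*(1/(2*V)) = (-34 + V)/(2*V))
g/h(-8) = 1258/(((1/2)*(-34 - 8)/(-8))) = 1258/(((1/2)*(-1/8)*(-42))) = 1258/(21/8) = 1258*(8/21) = 10064/21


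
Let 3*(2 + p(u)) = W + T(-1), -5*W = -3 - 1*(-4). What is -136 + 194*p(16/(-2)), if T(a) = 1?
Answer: -7084/15 ≈ -472.27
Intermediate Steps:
W = -⅕ (W = -(-3 - 1*(-4))/5 = -(-3 + 4)/5 = -⅕*1 = -⅕ ≈ -0.20000)
p(u) = -26/15 (p(u) = -2 + (-⅕ + 1)/3 = -2 + (⅓)*(⅘) = -2 + 4/15 = -26/15)
-136 + 194*p(16/(-2)) = -136 + 194*(-26/15) = -136 - 5044/15 = -7084/15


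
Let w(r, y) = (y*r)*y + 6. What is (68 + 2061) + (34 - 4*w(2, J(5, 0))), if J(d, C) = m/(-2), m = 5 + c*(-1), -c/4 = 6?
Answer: 457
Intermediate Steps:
c = -24 (c = -4*6 = -24)
m = 29 (m = 5 - 24*(-1) = 5 + 24 = 29)
J(d, C) = -29/2 (J(d, C) = 29/(-2) = 29*(-½) = -29/2)
w(r, y) = 6 + r*y² (w(r, y) = (r*y)*y + 6 = r*y² + 6 = 6 + r*y²)
(68 + 2061) + (34 - 4*w(2, J(5, 0))) = (68 + 2061) + (34 - 4*(6 + 2*(-29/2)²)) = 2129 + (34 - 4*(6 + 2*(841/4))) = 2129 + (34 - 4*(6 + 841/2)) = 2129 + (34 - 4*853/2) = 2129 + (34 - 1706) = 2129 - 1672 = 457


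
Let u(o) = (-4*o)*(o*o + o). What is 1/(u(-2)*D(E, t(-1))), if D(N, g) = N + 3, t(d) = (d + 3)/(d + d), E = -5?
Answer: -1/32 ≈ -0.031250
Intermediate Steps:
t(d) = (3 + d)/(2*d) (t(d) = (3 + d)/((2*d)) = (3 + d)*(1/(2*d)) = (3 + d)/(2*d))
D(N, g) = 3 + N
u(o) = -4*o*(o + o²) (u(o) = (-4*o)*(o² + o) = (-4*o)*(o + o²) = -4*o*(o + o²))
1/(u(-2)*D(E, t(-1))) = 1/((4*(-2)²*(-1 - 1*(-2)))*(3 - 5)) = 1/((4*4*(-1 + 2))*(-2)) = 1/((4*4*1)*(-2)) = 1/(16*(-2)) = 1/(-32) = -1/32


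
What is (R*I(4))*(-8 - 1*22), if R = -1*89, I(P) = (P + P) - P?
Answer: 10680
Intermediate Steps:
I(P) = P (I(P) = 2*P - P = P)
R = -89
(R*I(4))*(-8 - 1*22) = (-89*4)*(-8 - 1*22) = -356*(-8 - 22) = -356*(-30) = 10680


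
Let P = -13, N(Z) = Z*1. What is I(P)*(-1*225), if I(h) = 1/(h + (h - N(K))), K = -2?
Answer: 75/8 ≈ 9.3750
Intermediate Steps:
N(Z) = Z
I(h) = 1/(2 + 2*h) (I(h) = 1/(h + (h - 1*(-2))) = 1/(h + (h + 2)) = 1/(h + (2 + h)) = 1/(2 + 2*h))
I(P)*(-1*225) = (1/(2*(1 - 13)))*(-1*225) = ((½)/(-12))*(-225) = ((½)*(-1/12))*(-225) = -1/24*(-225) = 75/8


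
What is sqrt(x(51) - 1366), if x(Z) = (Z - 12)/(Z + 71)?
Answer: I*sqrt(20326786)/122 ≈ 36.955*I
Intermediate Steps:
x(Z) = (-12 + Z)/(71 + Z)
sqrt(x(51) - 1366) = sqrt((-12 + 51)/(71 + 51) - 1366) = sqrt(39/122 - 1366) = sqrt(-166613/122) = I*sqrt(20326786)/122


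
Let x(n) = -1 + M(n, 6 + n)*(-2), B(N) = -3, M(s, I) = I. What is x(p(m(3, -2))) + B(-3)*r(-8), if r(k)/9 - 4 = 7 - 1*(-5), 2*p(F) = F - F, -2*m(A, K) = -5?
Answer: -445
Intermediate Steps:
m(A, K) = 5/2 (m(A, K) = -½*(-5) = 5/2)
p(F) = 0 (p(F) = (F - F)/2 = (½)*0 = 0)
x(n) = -13 - 2*n (x(n) = -1 + (6 + n)*(-2) = -1 + (-12 - 2*n) = -13 - 2*n)
r(k) = 144 (r(k) = 36 + 9*(7 - 1*(-5)) = 36 + 9*(7 + 5) = 36 + 9*12 = 36 + 108 = 144)
x(p(m(3, -2))) + B(-3)*r(-8) = (-13 - 2*0) - 3*144 = (-13 + 0) - 432 = -13 - 432 = -445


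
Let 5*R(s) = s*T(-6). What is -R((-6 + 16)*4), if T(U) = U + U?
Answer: 96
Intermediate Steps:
T(U) = 2*U
R(s) = -12*s/5 (R(s) = (s*(2*(-6)))/5 = (s*(-12))/5 = (-12*s)/5 = -12*s/5)
-R((-6 + 16)*4) = -(-12)*(-6 + 16)*4/5 = -(-12)*10*4/5 = -(-12)*40/5 = -1*(-96) = 96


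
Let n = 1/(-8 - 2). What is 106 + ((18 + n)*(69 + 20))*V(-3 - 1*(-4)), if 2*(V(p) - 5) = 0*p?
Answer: 16143/2 ≈ 8071.5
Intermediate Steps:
V(p) = 5 (V(p) = 5 + (0*p)/2 = 5 + (½)*0 = 5 + 0 = 5)
n = -⅒ (n = 1/(-10) = -⅒ ≈ -0.10000)
106 + ((18 + n)*(69 + 20))*V(-3 - 1*(-4)) = 106 + ((18 - ⅒)*(69 + 20))*5 = 106 + ((179/10)*89)*5 = 106 + (15931/10)*5 = 106 + 15931/2 = 16143/2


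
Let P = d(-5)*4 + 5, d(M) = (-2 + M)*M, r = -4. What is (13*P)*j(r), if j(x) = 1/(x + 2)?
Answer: -1885/2 ≈ -942.50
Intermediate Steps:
d(M) = M*(-2 + M)
j(x) = 1/(2 + x)
P = 145 (P = -5*(-2 - 5)*4 + 5 = -5*(-7)*4 + 5 = 35*4 + 5 = 140 + 5 = 145)
(13*P)*j(r) = (13*145)/(2 - 4) = 1885/(-2) = 1885*(-1/2) = -1885/2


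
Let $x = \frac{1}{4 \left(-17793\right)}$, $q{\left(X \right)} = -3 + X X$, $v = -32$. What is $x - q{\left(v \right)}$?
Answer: $- \frac{72666613}{71172} \approx -1021.0$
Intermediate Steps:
$q{\left(X \right)} = -3 + X^{2}$
$x = - \frac{1}{71172}$ ($x = \frac{1}{-71172} = - \frac{1}{71172} \approx -1.405 \cdot 10^{-5}$)
$x - q{\left(v \right)} = - \frac{1}{71172} - \left(-3 + \left(-32\right)^{2}\right) = - \frac{1}{71172} - \left(-3 + 1024\right) = - \frac{1}{71172} - 1021 = - \frac{72666613}{71172}$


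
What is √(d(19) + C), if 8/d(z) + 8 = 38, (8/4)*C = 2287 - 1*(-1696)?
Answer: √1792590/30 ≈ 44.629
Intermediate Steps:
C = 3983/2 (C = (2287 - 1*(-1696))/2 = (2287 + 1696)/2 = (½)*3983 = 3983/2 ≈ 1991.5)
d(z) = 4/15 (d(z) = 8/(-8 + 38) = 8/30 = 8*(1/30) = 4/15)
√(d(19) + C) = √(4/15 + 3983/2) = √(59753/30) = √1792590/30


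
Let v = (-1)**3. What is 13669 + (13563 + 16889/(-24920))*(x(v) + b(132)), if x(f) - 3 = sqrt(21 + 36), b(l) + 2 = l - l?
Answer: 678604551/24920 + 337973071*sqrt(57)/24920 ≈ 1.2962e+5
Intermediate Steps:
v = -1
b(l) = -2 (b(l) = -2 + (l - l) = -2 + 0 = -2)
x(f) = 3 + sqrt(57) (x(f) = 3 + sqrt(21 + 36) = 3 + sqrt(57))
13669 + (13563 + 16889/(-24920))*(x(v) + b(132)) = 13669 + (13563 + 16889/(-24920))*((3 + sqrt(57)) - 2) = 13669 + (13563 + 16889*(-1/24920))*(1 + sqrt(57)) = 13669 + (13563 - 16889/24920)*(1 + sqrt(57)) = 13669 + 337973071*(1 + sqrt(57))/24920 = 13669 + (337973071/24920 + 337973071*sqrt(57)/24920) = 678604551/24920 + 337973071*sqrt(57)/24920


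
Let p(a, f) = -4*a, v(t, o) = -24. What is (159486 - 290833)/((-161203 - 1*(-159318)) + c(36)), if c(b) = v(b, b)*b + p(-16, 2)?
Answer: 131347/2685 ≈ 48.919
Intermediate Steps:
c(b) = 64 - 24*b (c(b) = -24*b - 4*(-16) = -24*b + 64 = 64 - 24*b)
(159486 - 290833)/((-161203 - 1*(-159318)) + c(36)) = (159486 - 290833)/((-161203 - 1*(-159318)) + (64 - 24*36)) = -131347/((-161203 + 159318) + (64 - 864)) = -131347/(-1885 - 800) = -131347/(-2685) = -131347*(-1/2685) = 131347/2685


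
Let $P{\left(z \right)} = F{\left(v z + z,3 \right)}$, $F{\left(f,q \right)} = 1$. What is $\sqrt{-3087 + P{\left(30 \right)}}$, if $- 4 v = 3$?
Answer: $i \sqrt{3086} \approx 55.552 i$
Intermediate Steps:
$v = - \frac{3}{4}$ ($v = \left(- \frac{1}{4}\right) 3 = - \frac{3}{4} \approx -0.75$)
$P{\left(z \right)} = 1$
$\sqrt{-3087 + P{\left(30 \right)}} = \sqrt{-3087 + 1} = \sqrt{-3086} = i \sqrt{3086}$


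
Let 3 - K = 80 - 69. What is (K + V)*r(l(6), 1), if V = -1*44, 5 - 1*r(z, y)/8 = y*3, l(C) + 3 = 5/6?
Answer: -832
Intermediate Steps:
l(C) = -13/6 (l(C) = -3 + 5/6 = -3 + 5*(⅙) = -3 + ⅚ = -13/6)
r(z, y) = 40 - 24*y (r(z, y) = 40 - 8*y*3 = 40 - 24*y)
V = -44
K = -8 (K = 3 - (80 - 69) = 3 - 1*11 = 3 - 11 = -8)
(K + V)*r(l(6), 1) = (-8 - 44)*(40 - 24*1) = -52*(40 - 24) = -52*16 = -832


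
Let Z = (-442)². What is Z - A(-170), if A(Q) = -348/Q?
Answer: 16605766/85 ≈ 1.9536e+5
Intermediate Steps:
Z = 195364
Z - A(-170) = 195364 - (-348)/(-170) = 195364 - (-348)*(-1)/170 = 195364 - 1*174/85 = 195364 - 174/85 = 16605766/85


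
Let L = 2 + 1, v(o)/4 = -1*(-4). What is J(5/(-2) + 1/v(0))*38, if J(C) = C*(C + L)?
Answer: -6669/128 ≈ -52.102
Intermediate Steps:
v(o) = 16 (v(o) = 4*(-1*(-4)) = 4*4 = 16)
L = 3
J(C) = C*(3 + C) (J(C) = C*(C + 3) = C*(3 + C))
J(5/(-2) + 1/v(0))*38 = ((5/(-2) + 1/16)*(3 + (5/(-2) + 1/16)))*38 = ((5*(-½) + 1*(1/16))*(3 + (5*(-½) + 1*(1/16))))*38 = ((-5/2 + 1/16)*(3 + (-5/2 + 1/16)))*38 = -39*(3 - 39/16)/16*38 = -39/16*9/16*38 = -351/256*38 = -6669/128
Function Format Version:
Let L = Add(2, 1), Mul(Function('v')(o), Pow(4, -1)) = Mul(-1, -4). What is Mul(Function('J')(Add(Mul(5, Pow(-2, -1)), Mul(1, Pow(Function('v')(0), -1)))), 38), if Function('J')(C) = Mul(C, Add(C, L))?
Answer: Rational(-6669, 128) ≈ -52.102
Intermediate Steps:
Function('v')(o) = 16 (Function('v')(o) = Mul(4, Mul(-1, -4)) = Mul(4, 4) = 16)
L = 3
Function('J')(C) = Mul(C, Add(3, C)) (Function('J')(C) = Mul(C, Add(C, 3)) = Mul(C, Add(3, C)))
Mul(Function('J')(Add(Mul(5, Pow(-2, -1)), Mul(1, Pow(Function('v')(0), -1)))), 38) = Mul(Mul(Add(Mul(5, Pow(-2, -1)), Mul(1, Pow(16, -1))), Add(3, Add(Mul(5, Pow(-2, -1)), Mul(1, Pow(16, -1))))), 38) = Mul(Mul(Add(Mul(5, Rational(-1, 2)), Mul(1, Rational(1, 16))), Add(3, Add(Mul(5, Rational(-1, 2)), Mul(1, Rational(1, 16))))), 38) = Mul(Mul(Add(Rational(-5, 2), Rational(1, 16)), Add(3, Add(Rational(-5, 2), Rational(1, 16)))), 38) = Mul(Mul(Rational(-39, 16), Add(3, Rational(-39, 16))), 38) = Mul(Mul(Rational(-39, 16), Rational(9, 16)), 38) = Mul(Rational(-351, 256), 38) = Rational(-6669, 128)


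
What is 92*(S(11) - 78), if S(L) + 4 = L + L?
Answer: -5520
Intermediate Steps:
S(L) = -4 + 2*L (S(L) = -4 + (L + L) = -4 + 2*L)
92*(S(11) - 78) = 92*((-4 + 2*11) - 78) = 92*((-4 + 22) - 78) = 92*(18 - 78) = 92*(-60) = -5520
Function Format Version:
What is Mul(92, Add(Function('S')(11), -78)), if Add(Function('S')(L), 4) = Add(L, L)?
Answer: -5520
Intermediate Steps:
Function('S')(L) = Add(-4, Mul(2, L)) (Function('S')(L) = Add(-4, Add(L, L)) = Add(-4, Mul(2, L)))
Mul(92, Add(Function('S')(11), -78)) = Mul(92, Add(Add(-4, Mul(2, 11)), -78)) = Mul(92, Add(Add(-4, 22), -78)) = Mul(92, Add(18, -78)) = Mul(92, -60) = -5520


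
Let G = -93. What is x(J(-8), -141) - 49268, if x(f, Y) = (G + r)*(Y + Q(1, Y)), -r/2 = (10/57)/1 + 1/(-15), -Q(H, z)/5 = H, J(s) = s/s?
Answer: -10162598/285 ≈ -35658.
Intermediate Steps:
J(s) = 1
Q(H, z) = -5*H
r = -62/285 (r = -2*((10/57)/1 + 1/(-15)) = -2*((10*(1/57))*1 + 1*(-1/15)) = -2*((10/57)*1 - 1/15) = -2*(10/57 - 1/15) = -2*31/285 = -62/285 ≈ -0.21754)
x(f, Y) = 26567/57 - 26567*Y/285 (x(f, Y) = (-93 - 62/285)*(Y - 5*1) = -26567*(Y - 5)/285 = -26567*(-5 + Y)/285 = 26567/57 - 26567*Y/285)
x(J(-8), -141) - 49268 = (26567/57 - 26567/285*(-141)) - 49268 = (26567/57 + 1248649/95) - 49268 = 3878782/285 - 49268 = -10162598/285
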